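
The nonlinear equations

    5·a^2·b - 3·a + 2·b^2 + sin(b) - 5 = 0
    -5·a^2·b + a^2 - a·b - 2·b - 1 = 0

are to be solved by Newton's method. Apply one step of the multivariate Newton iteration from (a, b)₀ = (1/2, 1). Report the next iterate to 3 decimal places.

(-1.136, 1.981)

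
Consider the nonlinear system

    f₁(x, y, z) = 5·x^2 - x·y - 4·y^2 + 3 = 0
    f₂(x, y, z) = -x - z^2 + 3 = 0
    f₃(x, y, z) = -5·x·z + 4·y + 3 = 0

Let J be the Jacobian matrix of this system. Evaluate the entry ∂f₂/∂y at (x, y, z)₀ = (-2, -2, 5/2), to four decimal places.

∂f₂/∂y = 0.
At (-2, -2, 5/2) this is 0.0000.

0.0000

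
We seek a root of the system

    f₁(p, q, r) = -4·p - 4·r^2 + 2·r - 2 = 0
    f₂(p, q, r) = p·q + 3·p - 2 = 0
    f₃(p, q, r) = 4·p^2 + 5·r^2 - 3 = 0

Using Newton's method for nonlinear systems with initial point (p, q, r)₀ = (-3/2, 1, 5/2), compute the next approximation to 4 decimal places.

At (-3/2, 1, 5/2): F = (-16.0000, -8.0000, 37.2500).
Jacobian J = [[-4, 0, -8·r + 2], [q + 3, p, 0], [8·p, 0, 10·r]].
At the point, J = [[-4.0000, 0.0000, -18.0000], [4.0000, -1.5000, 0.0000], [-12.0000, 0.0000, 25.0000]] (det J = 474.0000).
Solving J·Δ = −F gives Δ = (0.8560, -3.0506, -1.0791).
Then the next iterate is (p, q, r)₁ = (-0.6440, -2.0506, 1.4209).

(-0.6440, -2.0506, 1.4209)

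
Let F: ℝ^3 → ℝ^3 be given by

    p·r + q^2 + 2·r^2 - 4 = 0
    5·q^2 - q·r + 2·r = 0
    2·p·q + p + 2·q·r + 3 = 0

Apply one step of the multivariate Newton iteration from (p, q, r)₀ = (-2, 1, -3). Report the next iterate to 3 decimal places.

At (-2, 1, -3): F = (21.000, 2.000, -9.000).
Jacobian J = [[r, 2·q, p + 4·r], [0, 10·q - r, -q + 2], [2·q + 1, 2·p + 2·r, 2·q]].
At the point, J = [[-3.000, 2.000, -14.000], [0.000, 13.000, 1.000], [3.000, -10.000, 2.000]] (det J = 444.000).
Solving J·Δ = −F gives Δ = (1.414, -0.243, 1.162).
Then the next iterate is (p, q, r)₁ = (-0.586, 0.757, -1.838).

(-0.586, 0.757, -1.838)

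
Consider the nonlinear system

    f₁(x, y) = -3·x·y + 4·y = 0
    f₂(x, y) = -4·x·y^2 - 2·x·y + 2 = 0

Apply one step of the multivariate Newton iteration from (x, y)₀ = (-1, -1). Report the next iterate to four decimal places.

(2.5000, -1.5000)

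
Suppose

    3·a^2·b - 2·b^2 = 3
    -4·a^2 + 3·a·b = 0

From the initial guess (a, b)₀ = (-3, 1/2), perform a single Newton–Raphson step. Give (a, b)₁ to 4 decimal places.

(-1.3423, 0.6968)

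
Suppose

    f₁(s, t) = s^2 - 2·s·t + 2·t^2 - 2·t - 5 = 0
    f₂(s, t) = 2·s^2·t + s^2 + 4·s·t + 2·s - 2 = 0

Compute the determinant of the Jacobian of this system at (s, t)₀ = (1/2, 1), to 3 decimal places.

-11.500

J = [[2·s - 2·t, -2·s + 4·t - 2], [4·s·t + 2·s + 4·t + 2, 2·s^2 + 4·s]].
At the point, J = [[-1.000, 1.000], [9.000, 2.500]].
det J = -11.500.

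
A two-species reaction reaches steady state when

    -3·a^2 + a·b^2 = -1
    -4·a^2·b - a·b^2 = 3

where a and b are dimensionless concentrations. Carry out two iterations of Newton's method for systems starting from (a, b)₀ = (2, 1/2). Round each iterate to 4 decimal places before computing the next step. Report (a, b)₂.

At (2, 1/2): F = (-10.5000, -11.5000).
Jacobian J = [[-6·a + b^2, 2·a·b], [-8·a·b - b^2, -4·a^2 - 2·a·b]].
At the point, J = [[-11.7500, 2.0000], [-8.2500, -18.0000]] (det J = 228.0000).
Solving J·Δ = −F gives Δ = (-0.9298, -0.2127).
Then the next iterate is (a, b)₁ = (1.0702, 0.2873).
Round to (1.0702, 0.2873) and repeat: F = (-2.347648, -4.404547), J = [[-6.338659, 0.614937], [-2.542289, -5.196249]].
Δ = (-0.4321, -0.6362), so (a, b)₂ = (0.6381, -0.3489).

(0.6381, -0.3489)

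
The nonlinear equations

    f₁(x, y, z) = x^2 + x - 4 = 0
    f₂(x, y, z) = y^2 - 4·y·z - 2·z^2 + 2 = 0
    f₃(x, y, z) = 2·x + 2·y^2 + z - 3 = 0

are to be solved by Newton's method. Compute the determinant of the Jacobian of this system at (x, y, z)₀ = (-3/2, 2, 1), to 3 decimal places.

-192.000

J = [[2·x + 1, 0, 0], [0, 2·y - 4·z, -4·y - 4·z], [2, 4·y, 1]].
At the point, J = [[-2.000, 0.000, 0.000], [0.000, 0.000, -12.000], [2.000, 8.000, 1.000]].
det J = -192.000.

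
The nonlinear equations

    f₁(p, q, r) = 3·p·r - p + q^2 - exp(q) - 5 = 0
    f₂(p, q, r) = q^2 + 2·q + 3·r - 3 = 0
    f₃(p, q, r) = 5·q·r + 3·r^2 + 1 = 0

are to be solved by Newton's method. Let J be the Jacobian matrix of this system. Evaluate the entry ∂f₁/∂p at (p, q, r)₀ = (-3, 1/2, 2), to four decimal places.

∂f₁/∂p = 3·r - 1.
At (-3, 1/2, 2) this is 5.0000.

5.0000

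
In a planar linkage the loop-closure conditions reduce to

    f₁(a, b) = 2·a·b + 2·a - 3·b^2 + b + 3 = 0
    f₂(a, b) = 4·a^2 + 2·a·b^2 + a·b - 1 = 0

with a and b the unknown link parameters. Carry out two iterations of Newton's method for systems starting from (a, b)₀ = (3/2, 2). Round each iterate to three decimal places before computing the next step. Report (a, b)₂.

At (3/2, 2): F = (2.000, 23.000).
Jacobian J = [[2·b + 2, 2·a - 6·b + 1], [8·a + 2·b^2 + b, 4·a·b + a]].
At the point, J = [[6.000, -8.000], [22.000, 13.500]] (det J = 257.000).
Solving J·Δ = −F gives Δ = (-0.821, -0.366).
Then the next iterate is (a, b)₁ = (0.679, 1.634).
Round to (0.679, 1.634) and repeat: F = (0.20110, 5.57945), J = [[5.268, -7.446], [12.40591, 5.11694]].
Δ = (-0.357, -0.225), so (a, b)₂ = (0.322, 1.409).

(0.322, 1.409)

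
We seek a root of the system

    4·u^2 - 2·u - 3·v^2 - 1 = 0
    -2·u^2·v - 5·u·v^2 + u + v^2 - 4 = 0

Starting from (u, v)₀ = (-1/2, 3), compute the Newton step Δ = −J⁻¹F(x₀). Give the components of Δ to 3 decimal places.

At (-1/2, 3): F = (-26.000, 25.500).
Jacobian J = [[8·u - 2, -6·v], [-4·u·v - 5·v^2 + 1, -2·u^2 - 10·u·v + 2·v]].
At the point, J = [[-6.000, -18.000], [-38.000, 20.500]] (det J = -807.000).
Solving J·Δ = −F gives Δ = (-0.092, -1.414).

(-0.092, -1.414)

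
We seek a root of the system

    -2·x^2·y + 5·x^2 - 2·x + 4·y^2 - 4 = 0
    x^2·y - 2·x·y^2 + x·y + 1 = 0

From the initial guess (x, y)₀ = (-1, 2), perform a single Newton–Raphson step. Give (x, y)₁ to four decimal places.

At (-1, 2): F = (15.0000, 9.0000).
Jacobian J = [[-4·x·y + 10·x - 2, -2·x^2 + 8·y], [2·x·y - 2·y^2 + y, x^2 - 4·x·y + x]].
At the point, J = [[-4.0000, 14.0000], [-10.0000, 8.0000]] (det J = 108.0000).
Solving J·Δ = −F gives Δ = (0.0556, -1.0556).
Then the next iterate is (x, y)₁ = (-0.9444, 0.9444).

(-0.9444, 0.9444)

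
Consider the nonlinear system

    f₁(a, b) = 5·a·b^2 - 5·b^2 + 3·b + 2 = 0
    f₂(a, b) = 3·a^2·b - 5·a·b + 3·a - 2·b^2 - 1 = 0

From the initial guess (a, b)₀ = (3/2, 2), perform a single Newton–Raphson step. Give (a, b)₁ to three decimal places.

(1.250, 1.000)

At (3/2, 2): F = (18.000, -6.000).
Jacobian J = [[5·b^2, 10·a·b - 10·b + 3], [6·a·b - 5·b + 3, 3·a^2 - 5·a - 4·b]].
At the point, J = [[20.000, 13.000], [11.000, -8.750]] (det J = -318.000).
Solving J·Δ = −F gives Δ = (-0.250, -1.000).
Then the next iterate is (a, b)₁ = (1.250, 1.000).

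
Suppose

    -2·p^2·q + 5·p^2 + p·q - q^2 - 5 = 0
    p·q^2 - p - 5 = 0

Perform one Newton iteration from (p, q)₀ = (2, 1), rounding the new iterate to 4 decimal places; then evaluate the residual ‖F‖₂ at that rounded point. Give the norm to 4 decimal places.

4.7385

At (2, 1): F = (8.0000, -5.0000).
Jacobian J = [[-4·p·q + 10·p + q, -2·p^2 + p - 2·q], [q^2 - 1, 2·p·q]].
At the point, J = [[13.0000, -8.0000], [0.0000, 4.0000]] (det J = 52.0000).
Solving J·Δ = −F gives Δ = (0.1538, 1.2500).
Then the next iterate is (p, q)₁ = (2.1538, 2.2500).
Re-evaluating at (2.1538, 2.2500): F = (-2.897023, 3.749812), so ‖F‖₂ = 4.7385.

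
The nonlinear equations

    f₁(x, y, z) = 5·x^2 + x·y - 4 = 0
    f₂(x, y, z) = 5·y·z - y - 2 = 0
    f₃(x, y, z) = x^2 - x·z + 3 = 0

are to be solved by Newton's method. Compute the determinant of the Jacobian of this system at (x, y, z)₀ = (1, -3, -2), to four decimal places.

J = [[10·x + y, x, 0], [0, 5·z - 1, 5·y], [2·x - z, 0, -x]].
At the point, J = [[7.0000, 1.0000, 0.0000], [0.0000, -11.0000, -15.0000], [4.0000, 0.0000, -1.0000]].
det J = 17.0000.

17.0000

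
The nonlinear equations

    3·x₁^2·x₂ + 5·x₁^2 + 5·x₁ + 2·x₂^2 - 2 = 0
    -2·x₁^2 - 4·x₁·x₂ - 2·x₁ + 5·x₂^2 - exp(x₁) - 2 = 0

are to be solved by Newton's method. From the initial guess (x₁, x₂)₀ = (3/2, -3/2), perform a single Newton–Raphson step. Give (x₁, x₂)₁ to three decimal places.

(-0.310, -0.643)

At (3/2, -3/2): F = (11.125, 6.26831).
Jacobian J = [[6·x₁·x₂ + 10·x₁ + 5, 3·x₁^2 + 4·x₂], [-4·x₁ - 4·x₂ - exp(x₁) - 2, -4·x₁ + 10·x₂]].
At the point, J = [[6.500, 0.750], [-6.48169, -21.000]] (det J = -131.63873).
Solving J·Δ = −F gives Δ = (-1.810, 0.857).
Then the next iterate is (x₁, x₂)₁ = (-0.310, -0.643).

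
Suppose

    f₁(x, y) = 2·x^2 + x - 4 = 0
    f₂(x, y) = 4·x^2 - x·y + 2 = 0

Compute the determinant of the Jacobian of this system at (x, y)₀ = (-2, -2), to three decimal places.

J = [[4·x + 1, 0], [8·x - y, -x]].
At the point, J = [[-7.000, 0.000], [-14.000, 2.000]].
det J = -14.000.

-14.000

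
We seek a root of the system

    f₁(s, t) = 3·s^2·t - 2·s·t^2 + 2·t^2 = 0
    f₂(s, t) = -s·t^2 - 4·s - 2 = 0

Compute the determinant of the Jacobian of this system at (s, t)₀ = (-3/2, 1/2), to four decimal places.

J = [[6·s·t - 2·t^2, 3·s^2 - 4·s·t + 4·t], [-t^2 - 4, -2·s·t]].
At the point, J = [[-5.0000, 11.7500], [-4.2500, 1.5000]].
det J = 42.4375.

42.4375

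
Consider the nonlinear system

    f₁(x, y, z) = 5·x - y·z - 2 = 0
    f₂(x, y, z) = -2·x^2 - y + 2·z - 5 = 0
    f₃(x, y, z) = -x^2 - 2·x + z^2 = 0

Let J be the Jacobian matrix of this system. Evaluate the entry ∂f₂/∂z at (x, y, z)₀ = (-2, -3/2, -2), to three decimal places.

∂f₂/∂z = 2.
At (-2, -3/2, -2) this is 2.000.

2.000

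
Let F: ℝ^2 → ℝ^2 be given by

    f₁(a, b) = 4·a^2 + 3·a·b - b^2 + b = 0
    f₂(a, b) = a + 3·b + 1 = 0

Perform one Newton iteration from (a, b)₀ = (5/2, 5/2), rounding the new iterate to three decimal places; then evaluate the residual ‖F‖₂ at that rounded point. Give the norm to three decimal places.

At (5/2, 5/2): F = (40.000, 11.000).
Jacobian J = [[8·a + 3·b, 3·a - 2·b + 1], [1, 3]].
At the point, J = [[27.500, 3.500], [1.000, 3.000]] (det J = 79.000).
Solving J·Δ = −F gives Δ = (-1.032, -3.323).
Then the next iterate is (a, b)₁ = (1.468, -0.823).
Re-evaluating at (1.468, -0.823): F = (3.49528, -0.001), so ‖F‖₂ = 3.495.

3.495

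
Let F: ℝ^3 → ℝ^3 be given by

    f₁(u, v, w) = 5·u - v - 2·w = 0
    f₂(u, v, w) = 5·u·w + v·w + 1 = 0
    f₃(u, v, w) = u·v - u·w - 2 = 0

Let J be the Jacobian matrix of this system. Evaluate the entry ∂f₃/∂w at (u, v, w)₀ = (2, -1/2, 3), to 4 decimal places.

-2.0000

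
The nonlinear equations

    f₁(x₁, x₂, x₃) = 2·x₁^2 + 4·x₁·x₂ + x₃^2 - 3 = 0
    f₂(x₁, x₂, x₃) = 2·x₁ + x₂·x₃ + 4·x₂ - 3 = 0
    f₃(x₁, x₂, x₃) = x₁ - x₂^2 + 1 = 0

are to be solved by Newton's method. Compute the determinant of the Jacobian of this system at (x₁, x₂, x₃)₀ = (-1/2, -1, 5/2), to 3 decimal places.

-22.500

J = [[4·x₁ + 4·x₂, 4·x₁, 2·x₃], [2, x₃ + 4, x₂], [1, -2·x₂, 0]].
At the point, J = [[-6.000, -2.000, 5.000], [2.000, 6.500, -1.000], [1.000, 2.000, 0.000]].
det J = -22.500.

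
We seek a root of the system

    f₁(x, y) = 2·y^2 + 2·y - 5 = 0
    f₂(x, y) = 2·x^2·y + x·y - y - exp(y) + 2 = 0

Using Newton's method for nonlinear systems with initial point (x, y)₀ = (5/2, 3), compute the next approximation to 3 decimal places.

At (5/2, 3): F = (19.000, 23.91446).
Jacobian J = [[0, 4·y + 2], [4·x·y + y, 2·x^2 + x - exp(y) - 1]].
At the point, J = [[0.000, 14.000], [33.000, -6.08554]] (det J = -462.000).
Solving J·Δ = −F gives Δ = (-0.975, -1.357).
Then the next iterate is (x, y)₁ = (1.525, 1.643).

(1.525, 1.643)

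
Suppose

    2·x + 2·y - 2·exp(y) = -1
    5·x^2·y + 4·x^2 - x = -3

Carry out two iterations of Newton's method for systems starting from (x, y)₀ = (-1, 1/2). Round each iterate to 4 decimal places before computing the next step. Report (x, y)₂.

(-3.0712, 3.0744)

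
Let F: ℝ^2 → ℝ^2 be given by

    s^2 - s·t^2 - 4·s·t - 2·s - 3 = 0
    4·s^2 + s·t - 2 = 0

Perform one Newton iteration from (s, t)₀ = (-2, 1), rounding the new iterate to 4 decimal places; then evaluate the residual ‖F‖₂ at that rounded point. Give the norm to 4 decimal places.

At (-2, 1): F = (15.0000, 12.0000).
Jacobian J = [[2·s - t^2 - 4·t - 2, -2·s·t - 4·s], [8·s + t, s]].
At the point, J = [[-11.0000, 12.0000], [-15.0000, -2.0000]] (det J = 202.0000).
Solving J·Δ = −F gives Δ = (0.8614, -0.4604).
Then the next iterate is (s, t)₁ = (-1.1386, 0.5396).
Re-evaluating at (-1.1386, 0.5396): F = (3.362688, 2.571251), so ‖F‖₂ = 4.2331.

4.2331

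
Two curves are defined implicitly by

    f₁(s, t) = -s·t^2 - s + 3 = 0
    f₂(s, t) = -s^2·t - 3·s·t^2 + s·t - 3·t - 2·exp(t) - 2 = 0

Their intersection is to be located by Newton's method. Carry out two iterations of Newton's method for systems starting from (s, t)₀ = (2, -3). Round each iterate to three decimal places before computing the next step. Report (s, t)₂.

At (2, -3): F = (-17.000, -41.09957).
Jacobian J = [[-t^2 - 1, -2·s·t], [-2·s·t - 3·t^2 + t, -s^2 - 6·s·t + s - 2·exp(t) - 3]].
At the point, J = [[-10.000, 12.000], [-18.000, 30.90043]] (det J = -93.00426).
Solving J·Δ = −F gives Δ = (-0.345, 1.129).
Then the next iterate is (s, t)₁ = (1.655, -1.871).
Round to (1.655, -1.871) and repeat: F = (-4.44856, -12.04741), J = [[-4.50064, 6.19301], [-6.17991, 14.18707]].
Δ = (0.450, 1.045), so (s, t)₂ = (2.105, -0.826).

(2.105, -0.826)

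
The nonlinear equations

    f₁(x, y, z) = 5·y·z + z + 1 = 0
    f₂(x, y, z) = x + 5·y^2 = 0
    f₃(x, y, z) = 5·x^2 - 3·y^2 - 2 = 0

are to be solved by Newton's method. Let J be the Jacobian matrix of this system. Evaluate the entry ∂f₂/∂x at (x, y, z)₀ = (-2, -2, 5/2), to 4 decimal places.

∂f₂/∂x = 1.
At (-2, -2, 5/2) this is 1.0000.

1.0000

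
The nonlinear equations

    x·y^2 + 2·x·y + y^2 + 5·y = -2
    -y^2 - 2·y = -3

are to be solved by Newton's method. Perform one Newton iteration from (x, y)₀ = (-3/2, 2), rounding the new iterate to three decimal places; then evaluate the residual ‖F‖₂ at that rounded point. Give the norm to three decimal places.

1.935

At (-3/2, 2): F = (4.000, -5.000).
Jacobian J = [[y^2 + 2·y, 2·x·y + 2·x + 2·y + 5], [0, -2·y - 2]].
At the point, J = [[8.000, 0.000], [0.000, -6.000]] (det J = -48.000).
Solving J·Δ = −F gives Δ = (-0.500, -0.833).
Then the next iterate is (x, y)₁ = (-2.000, 1.167).
Re-evaluating at (-2.000, 1.167): F = (1.80511, -0.69589), so ‖F‖₂ = 1.935.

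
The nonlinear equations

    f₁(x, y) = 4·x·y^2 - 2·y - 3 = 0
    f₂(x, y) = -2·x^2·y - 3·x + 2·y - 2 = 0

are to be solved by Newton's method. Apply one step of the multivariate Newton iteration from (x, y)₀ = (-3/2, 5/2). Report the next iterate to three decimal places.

(-1.481, 1.093)

At (-3/2, 5/2): F = (-45.500, -3.750).
Jacobian J = [[4·y^2, 8·x·y - 2], [-4·x·y - 3, -2·x^2 + 2]].
At the point, J = [[25.000, -32.000], [12.000, -2.500]] (det J = 321.500).
Solving J·Δ = −F gives Δ = (0.019, -1.407).
Then the next iterate is (x, y)₁ = (-1.481, 1.093).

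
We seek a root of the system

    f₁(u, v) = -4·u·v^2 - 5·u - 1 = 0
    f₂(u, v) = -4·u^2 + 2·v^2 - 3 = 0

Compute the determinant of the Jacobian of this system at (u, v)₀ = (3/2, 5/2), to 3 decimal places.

-660.000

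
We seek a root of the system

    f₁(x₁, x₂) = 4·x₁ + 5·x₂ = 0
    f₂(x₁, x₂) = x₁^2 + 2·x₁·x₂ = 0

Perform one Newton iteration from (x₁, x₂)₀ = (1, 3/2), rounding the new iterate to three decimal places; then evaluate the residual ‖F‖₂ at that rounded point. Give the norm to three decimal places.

0.830

At (1, 3/2): F = (11.500, 4.000).
Jacobian J = [[4, 5], [2·x₁ + 2·x₂, 2·x₁]].
At the point, J = [[4.000, 5.000], [5.000, 2.000]] (det J = -17.000).
Solving J·Δ = −F gives Δ = (0.176, -2.441).
Then the next iterate is (x₁, x₂)₁ = (1.176, -0.941).
Re-evaluating at (1.176, -0.941): F = (-0.001, -0.83026), so ‖F‖₂ = 0.830.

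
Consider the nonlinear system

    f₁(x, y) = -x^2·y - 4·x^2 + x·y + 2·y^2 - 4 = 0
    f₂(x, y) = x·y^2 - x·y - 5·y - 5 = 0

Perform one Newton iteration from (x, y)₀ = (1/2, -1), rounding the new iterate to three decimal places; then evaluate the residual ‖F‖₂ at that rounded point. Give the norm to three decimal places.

1.609

At (1/2, -1): F = (-3.250, 1.000).
Jacobian J = [[-2·x·y - 8·x + y, -x^2 + x + 4·y], [y^2 - y, 2·x·y - x - 5]].
At the point, J = [[-4.000, -3.750], [2.000, -6.500]] (det J = 33.500).
Solving J·Δ = −F gives Δ = (-0.743, -0.075).
Then the next iterate is (x, y)₁ = (-0.243, -1.075).
Re-evaluating at (-0.243, -1.075): F = (-1.60024, -0.16704), so ‖F‖₂ = 1.609.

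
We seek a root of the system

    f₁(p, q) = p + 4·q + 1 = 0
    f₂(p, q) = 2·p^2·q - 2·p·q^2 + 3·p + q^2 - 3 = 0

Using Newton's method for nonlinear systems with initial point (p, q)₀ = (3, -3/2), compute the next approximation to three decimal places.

At (3, -3/2): F = (-2.000, -32.250).
Jacobian J = [[1, 4], [4·p·q - 2·q^2 + 3, 2·p^2 - 4·p·q + 2·q]].
At the point, J = [[1.000, 4.000], [-19.500, 33.000]] (det J = 111.000).
Solving J·Δ = −F gives Δ = (-0.568, 0.642).
Then the next iterate is (p, q)₁ = (2.432, -0.858).

(2.432, -0.858)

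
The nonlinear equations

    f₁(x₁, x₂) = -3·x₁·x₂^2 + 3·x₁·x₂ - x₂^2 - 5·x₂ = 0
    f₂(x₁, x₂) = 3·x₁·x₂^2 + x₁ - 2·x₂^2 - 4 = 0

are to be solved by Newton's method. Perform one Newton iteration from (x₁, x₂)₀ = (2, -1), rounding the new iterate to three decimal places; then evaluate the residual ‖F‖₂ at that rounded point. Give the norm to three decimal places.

At (2, -1): F = (-8.000, 2.000).
Jacobian J = [[-3·x₂^2 + 3·x₂, -6·x₁·x₂ + 3·x₁ - 2·x₂ - 5], [3·x₂^2 + 1, 6·x₁·x₂ - 4·x₂]].
At the point, J = [[-6.000, 15.000], [4.000, -8.000]] (det J = -12.000).
Solving J·Δ = −F gives Δ = (2.833, 1.667).
Then the next iterate is (x₁, x₂)₁ = (4.833, 0.667).
Re-evaluating at (4.833, 0.667): F = (-0.55950, 6.39367), so ‖F‖₂ = 6.418.

6.418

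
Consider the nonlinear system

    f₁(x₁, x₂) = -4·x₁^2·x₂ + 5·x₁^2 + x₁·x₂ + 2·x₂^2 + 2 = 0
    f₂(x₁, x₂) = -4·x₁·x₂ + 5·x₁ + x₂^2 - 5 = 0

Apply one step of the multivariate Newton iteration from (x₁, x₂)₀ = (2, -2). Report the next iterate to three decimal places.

(1.535, -0.420)

At (2, -2): F = (58.000, 25.000).
Jacobian J = [[-8·x₁·x₂ + 10·x₁ + x₂, -4·x₁^2 + x₁ + 4·x₂], [-4·x₂ + 5, -4·x₁ + 2·x₂]].
At the point, J = [[50.000, -22.000], [13.000, -12.000]] (det J = -314.000).
Solving J·Δ = −F gives Δ = (-0.465, 1.580).
Then the next iterate is (x₁, x₂)₁ = (1.535, -0.420).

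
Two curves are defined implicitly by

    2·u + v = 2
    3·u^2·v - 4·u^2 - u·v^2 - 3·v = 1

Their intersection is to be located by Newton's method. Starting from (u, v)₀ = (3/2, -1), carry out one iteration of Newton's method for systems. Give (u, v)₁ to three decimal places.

(1.070, -0.141)

At (3/2, -1): F = (0.000, -15.250).
Jacobian J = [[2, 1], [6·u·v - 8·u - v^2, 3·u^2 - 2·u·v - 3]].
At the point, J = [[2.000, 1.000], [-22.000, 6.750]] (det J = 35.500).
Solving J·Δ = −F gives Δ = (-0.430, 0.859).
Then the next iterate is (u, v)₁ = (1.070, -0.141).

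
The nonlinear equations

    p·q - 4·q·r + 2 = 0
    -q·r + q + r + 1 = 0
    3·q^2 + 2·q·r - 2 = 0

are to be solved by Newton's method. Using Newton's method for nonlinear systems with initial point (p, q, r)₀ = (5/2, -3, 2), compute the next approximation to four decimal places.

(1.4839, -1.5806, 0.8548)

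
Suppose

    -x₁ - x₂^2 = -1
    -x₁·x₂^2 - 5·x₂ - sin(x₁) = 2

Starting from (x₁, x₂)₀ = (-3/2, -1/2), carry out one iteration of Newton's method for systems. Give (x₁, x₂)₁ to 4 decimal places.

At (-3/2, -1/2): F = (2.2500, 1.872495).
Jacobian J = [[-1, -2·x₂], [-x₂^2 - cos(x₁), -2·x₁·x₂ - 5]].
At the point, J = [[-1.0000, 1.0000], [-0.320737, -6.5000]] (det J = 6.820737).
Solving J·Δ = −F gives Δ = (2.4187, 0.1687).
Then the next iterate is (x₁, x₂)₁ = (0.9187, -0.3313).

(0.9187, -0.3313)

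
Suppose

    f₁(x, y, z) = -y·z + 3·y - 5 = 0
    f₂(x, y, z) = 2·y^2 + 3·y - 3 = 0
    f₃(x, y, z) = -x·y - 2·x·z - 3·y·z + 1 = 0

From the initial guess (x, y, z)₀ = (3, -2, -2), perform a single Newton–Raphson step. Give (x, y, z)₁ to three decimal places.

(1.933, -2.200, 6.000)

At (3, -2, -2): F = (-15.000, -1.000, 7.000).
Jacobian J = [[0, -z + 3, -y], [0, 4·y + 3, 0], [-y - 2·z, -x - 3·z, -2·x - 3·y]].
At the point, J = [[0.000, 5.000, 2.000], [0.000, -5.000, 0.000], [6.000, 3.000, 0.000]] (det J = 60.000).
Solving J·Δ = −F gives Δ = (-1.067, -0.200, 8.000).
Then the next iterate is (x, y, z)₁ = (1.933, -2.200, 6.000).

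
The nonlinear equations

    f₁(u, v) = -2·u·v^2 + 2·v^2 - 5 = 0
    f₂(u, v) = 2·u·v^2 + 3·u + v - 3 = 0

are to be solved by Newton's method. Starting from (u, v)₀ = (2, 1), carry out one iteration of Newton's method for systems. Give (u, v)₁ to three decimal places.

At (2, 1): F = (-7.000, 8.000).
Jacobian J = [[-2·v^2, -4·u·v + 4·v], [2·v^2 + 3, 4·u·v + 1]].
At the point, J = [[-2.000, -4.000], [5.000, 9.000]] (det J = 2.000).
Solving J·Δ = −F gives Δ = (15.500, -9.500).
Then the next iterate is (u, v)₁ = (17.500, -8.500).

(17.500, -8.500)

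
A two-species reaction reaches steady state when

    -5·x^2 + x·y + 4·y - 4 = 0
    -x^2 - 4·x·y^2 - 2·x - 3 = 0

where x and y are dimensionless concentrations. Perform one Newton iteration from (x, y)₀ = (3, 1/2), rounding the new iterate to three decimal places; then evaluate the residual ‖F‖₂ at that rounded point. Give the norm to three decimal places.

14.968

At (3, 1/2): F = (-45.500, -21.000).
Jacobian J = [[-10·x + y, x + 4], [-2·x - 4·y^2 - 2, -8·x·y]].
At the point, J = [[-29.500, 7.000], [-9.000, -12.000]] (det J = 417.000).
Solving J·Δ = −F gives Δ = (-1.662, -0.504).
Then the next iterate is (x, y)₁ = (1.338, -0.004).
Re-evaluating at (1.338, -0.004): F = (-12.97257, -7.46633), so ‖F‖₂ = 14.968.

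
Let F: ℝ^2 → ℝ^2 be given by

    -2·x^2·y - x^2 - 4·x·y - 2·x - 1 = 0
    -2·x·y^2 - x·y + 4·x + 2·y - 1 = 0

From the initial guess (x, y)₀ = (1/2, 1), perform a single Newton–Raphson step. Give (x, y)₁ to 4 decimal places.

(-0.3750, 2.2500)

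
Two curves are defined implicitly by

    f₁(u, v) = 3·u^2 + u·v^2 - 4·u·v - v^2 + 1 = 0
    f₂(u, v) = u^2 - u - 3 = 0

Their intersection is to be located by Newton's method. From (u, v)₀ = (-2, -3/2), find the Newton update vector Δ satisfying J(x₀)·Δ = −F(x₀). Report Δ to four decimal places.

(0.6000, 0.4706)

At (-2, -3/2): F = (-5.7500, 3.0000).
Jacobian J = [[6·u + v^2 - 4·v, 2·u·v - 4·u - 2·v], [2·u - 1, 0]].
At the point, J = [[-3.7500, 17.0000], [-5.0000, 0.0000]] (det J = 85.0000).
Solving J·Δ = −F gives Δ = (0.6000, 0.4706).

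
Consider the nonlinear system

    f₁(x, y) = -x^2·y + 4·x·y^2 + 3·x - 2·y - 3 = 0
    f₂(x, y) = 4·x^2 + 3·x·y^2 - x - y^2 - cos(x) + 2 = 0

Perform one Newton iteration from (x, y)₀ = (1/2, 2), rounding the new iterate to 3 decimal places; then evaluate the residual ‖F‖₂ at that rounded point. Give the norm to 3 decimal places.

At (1/2, 2): F = (2.000, 3.62242).
Jacobian J = [[-2·x·y + 4·y^2 + 3, -x^2 + 8·x·y - 2], [8·x + 3·y^2 + sin(x) - 1, 6·x·y - 2·y]].
At the point, J = [[17.000, 5.750], [15.47943, 2.000]] (det J = -55.00670).
Solving J·Δ = −F gives Δ = (-0.306, 0.557).
Then the next iterate is (x, y)₁ = (0.194, 2.557).
Re-evaluating at (0.194, 2.557): F = (-2.55455, -1.75769), so ‖F‖₂ = 3.101.

3.101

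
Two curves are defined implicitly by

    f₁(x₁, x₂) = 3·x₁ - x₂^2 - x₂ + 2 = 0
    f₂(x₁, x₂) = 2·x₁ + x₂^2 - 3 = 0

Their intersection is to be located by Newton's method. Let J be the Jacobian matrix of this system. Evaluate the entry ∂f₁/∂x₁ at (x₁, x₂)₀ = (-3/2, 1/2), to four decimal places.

3.0000

∂f₁/∂x₁ = 3.
At (-3/2, 1/2) this is 3.0000.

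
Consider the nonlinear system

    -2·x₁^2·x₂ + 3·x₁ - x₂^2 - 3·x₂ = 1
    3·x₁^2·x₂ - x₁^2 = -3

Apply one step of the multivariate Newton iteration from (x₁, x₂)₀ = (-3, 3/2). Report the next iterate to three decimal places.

(2.607, 4.583)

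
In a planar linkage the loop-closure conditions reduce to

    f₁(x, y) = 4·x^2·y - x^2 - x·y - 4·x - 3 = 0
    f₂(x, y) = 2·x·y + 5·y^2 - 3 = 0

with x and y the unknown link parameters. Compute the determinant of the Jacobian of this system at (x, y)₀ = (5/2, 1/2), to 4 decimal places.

-17.5000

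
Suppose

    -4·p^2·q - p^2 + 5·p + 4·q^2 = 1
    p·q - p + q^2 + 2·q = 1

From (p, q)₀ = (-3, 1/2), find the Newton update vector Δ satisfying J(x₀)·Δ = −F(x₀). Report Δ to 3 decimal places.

(3.500, 1.203)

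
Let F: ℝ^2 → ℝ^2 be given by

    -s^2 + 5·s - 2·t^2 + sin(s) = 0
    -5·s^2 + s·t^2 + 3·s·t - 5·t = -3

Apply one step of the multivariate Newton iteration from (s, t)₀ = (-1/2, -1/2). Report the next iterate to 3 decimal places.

(-0.241, 0.474)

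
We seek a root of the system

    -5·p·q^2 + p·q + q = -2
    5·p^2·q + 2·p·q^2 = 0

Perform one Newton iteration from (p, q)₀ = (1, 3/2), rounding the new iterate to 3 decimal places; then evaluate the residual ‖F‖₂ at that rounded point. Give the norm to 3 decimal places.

At (1, 3/2): F = (-6.250, 12.000).
Jacobian J = [[-5·q^2 + q, -10·p·q + p + 1], [10·p·q + 2·q^2, 5·p^2 + 4·p·q]].
At the point, J = [[-9.750, -13.000], [19.500, 11.000]] (det J = 146.250).
Solving J·Δ = −F gives Δ = (-0.597, -0.033).
Then the next iterate is (p, q)₁ = (0.403, 1.467).
Re-evaluating at (0.403, 1.467): F = (-0.27826, 2.92585), so ‖F‖₂ = 2.939.

2.939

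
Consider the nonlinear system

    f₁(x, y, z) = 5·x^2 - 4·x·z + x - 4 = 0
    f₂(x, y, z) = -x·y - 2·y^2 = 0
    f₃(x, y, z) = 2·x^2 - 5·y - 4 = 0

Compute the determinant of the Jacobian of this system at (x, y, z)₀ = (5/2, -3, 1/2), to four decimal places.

J = [[10·x - 4·z + 1, 0, -4·x], [-y, -x - 4·y, 0], [4·x, -5, 0]].
At the point, J = [[24.0000, 0.0000, -10.0000], [3.0000, 9.5000, 0.0000], [10.0000, -5.0000, 0.0000]].
det J = 1100.0000.

1100.0000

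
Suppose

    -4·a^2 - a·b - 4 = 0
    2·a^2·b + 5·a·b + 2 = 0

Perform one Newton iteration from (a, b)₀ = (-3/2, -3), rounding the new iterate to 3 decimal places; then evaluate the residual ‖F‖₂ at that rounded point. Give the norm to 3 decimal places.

At (-3/2, -3): F = (-17.500, 11.000).
Jacobian J = [[-8·a - b, -a], [4·a·b + 5·b, 2·a^2 + 5·a]].
At the point, J = [[15.000, 1.500], [3.000, -3.000]] (det J = -49.500).
Solving J·Δ = −F gives Δ = (0.727, 4.394).
Then the next iterate is (a, b)₁ = (-0.773, 1.394).
Re-evaluating at (-0.773, 1.394): F = (-5.31255, -1.72190), so ‖F‖₂ = 5.585.

5.585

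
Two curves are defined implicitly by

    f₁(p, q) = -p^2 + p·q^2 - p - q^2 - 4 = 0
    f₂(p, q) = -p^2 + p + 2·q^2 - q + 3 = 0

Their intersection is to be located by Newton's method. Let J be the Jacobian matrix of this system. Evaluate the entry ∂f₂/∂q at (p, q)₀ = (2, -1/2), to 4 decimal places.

∂f₂/∂q = 4·q - 1.
At (2, -1/2) this is -3.0000.

-3.0000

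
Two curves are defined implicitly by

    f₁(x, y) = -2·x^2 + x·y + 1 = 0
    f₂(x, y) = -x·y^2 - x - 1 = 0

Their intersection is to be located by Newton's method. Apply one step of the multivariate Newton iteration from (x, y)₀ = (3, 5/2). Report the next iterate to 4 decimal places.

(1.7169, 1.6035)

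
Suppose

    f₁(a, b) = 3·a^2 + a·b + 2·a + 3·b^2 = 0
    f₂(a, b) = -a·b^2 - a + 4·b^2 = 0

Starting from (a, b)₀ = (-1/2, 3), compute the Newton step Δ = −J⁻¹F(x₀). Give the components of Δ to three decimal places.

At (-1/2, 3): F = (25.250, 41.000).
Jacobian J = [[6·a + b + 2, a + 6·b], [-b^2 - 1, -2·a·b + 8·b]].
At the point, J = [[2.000, 17.500], [-10.000, 27.000]] (det J = 229.000).
Solving J·Δ = −F gives Δ = (0.156, -1.461).

(0.156, -1.461)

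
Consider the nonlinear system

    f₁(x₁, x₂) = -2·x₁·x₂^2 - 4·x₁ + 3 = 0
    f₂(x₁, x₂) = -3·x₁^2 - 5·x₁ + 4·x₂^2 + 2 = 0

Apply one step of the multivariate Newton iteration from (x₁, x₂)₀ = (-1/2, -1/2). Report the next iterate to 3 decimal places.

At (-1/2, -1/2): F = (5.250, 4.750).
Jacobian J = [[-2·x₂^2 - 4, -4·x₁·x₂], [-6·x₁ - 5, 8·x₂]].
At the point, J = [[-4.500, -1.000], [-2.000, -4.000]] (det J = 16.000).
Solving J·Δ = −F gives Δ = (1.016, 0.680).
Then the next iterate is (x₁, x₂)₁ = (0.516, 0.180).

(0.516, 0.180)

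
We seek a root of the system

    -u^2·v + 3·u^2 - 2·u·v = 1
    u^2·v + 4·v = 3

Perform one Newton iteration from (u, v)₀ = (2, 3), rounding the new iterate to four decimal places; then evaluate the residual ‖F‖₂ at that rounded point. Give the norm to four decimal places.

8.4978

At (2, 3): F = (-13.0000, 21.0000).
Jacobian J = [[-2·u·v + 6·u - 2·v, -u^2 - 2·u], [2·u·v, u^2 + 4]].
At the point, J = [[-6.0000, -8.0000], [12.0000, 8.0000]] (det J = 48.0000).
Solving J·Δ = −F gives Δ = (-1.3333, -0.6250).
Then the next iterate is (u, v)₁ = (0.6667, 2.3750).
Re-evaluating at (0.6667, 2.3750): F = (-3.889019, 7.555661), so ‖F‖₂ = 8.4978.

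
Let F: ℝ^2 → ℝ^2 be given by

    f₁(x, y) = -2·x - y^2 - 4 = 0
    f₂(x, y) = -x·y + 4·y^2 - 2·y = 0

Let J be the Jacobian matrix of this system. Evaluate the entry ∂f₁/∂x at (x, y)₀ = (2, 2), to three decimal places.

∂f₁/∂x = -2.
At (2, 2) this is -2.000.

-2.000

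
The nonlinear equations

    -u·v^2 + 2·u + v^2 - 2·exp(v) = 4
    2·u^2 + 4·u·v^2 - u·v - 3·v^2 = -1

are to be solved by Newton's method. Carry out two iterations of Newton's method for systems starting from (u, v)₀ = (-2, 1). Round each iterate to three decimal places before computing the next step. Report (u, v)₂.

At (-2, 1): F = (-10.43656, 0.000).
Jacobian J = [[-v^2 + 2, -2·u·v + 2·v - 2·exp(v)], [4·u + 4·v^2 - v, 8·u·v - u - 6·v]].
At the point, J = [[1.000, 0.56344], [-5.000, -20.000]] (det J = -17.18282).
Solving J·Δ = −F gives Δ = (12.148, -3.037).
Then the next iterate is (u, v)₁ = (10.148, -2.037).
Round to (10.148, -2.037) and repeat: F = (-21.92327, 383.61836), J = [[-2.14937, 37.00811], [59.22648, -163.29781]].
Δ = (-5.767, 0.257), so (u, v)₂ = (4.381, -1.780).

(4.381, -1.780)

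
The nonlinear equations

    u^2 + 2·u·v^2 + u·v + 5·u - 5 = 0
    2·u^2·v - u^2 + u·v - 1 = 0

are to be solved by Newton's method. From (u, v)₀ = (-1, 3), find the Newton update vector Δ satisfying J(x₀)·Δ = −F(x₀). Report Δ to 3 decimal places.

At (-1, 3): F = (-30.000, 1.000).
Jacobian J = [[2·u + 2·v^2 + v + 5, 4·u·v + u], [4·u·v - 2·u + v, 2·u^2 + u]].
At the point, J = [[24.000, -13.000], [-7.000, 1.000]] (det J = -67.000).
Solving J·Δ = −F gives Δ = (-0.254, -2.776).

(-0.254, -2.776)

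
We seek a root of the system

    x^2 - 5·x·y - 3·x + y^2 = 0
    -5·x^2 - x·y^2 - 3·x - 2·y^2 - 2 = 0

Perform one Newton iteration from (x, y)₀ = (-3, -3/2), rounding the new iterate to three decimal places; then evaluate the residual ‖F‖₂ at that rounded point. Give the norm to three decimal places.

9.501

At (-3, -3/2): F = (-2.250, -35.750).
Jacobian J = [[2·x - 5·y - 3, -5·x + 2·y], [-10·x - y^2 - 3, -2·x·y - 4·y]].
At the point, J = [[-1.500, 12.000], [24.750, -3.000]] (det J = -292.500).
Solving J·Δ = −F gives Δ = (1.490, 0.374).
Then the next iterate is (x, y)₁ = (-1.510, -1.126).
Re-evaluating at (-1.510, -1.126): F = (-0.42332, -9.49176), so ‖F‖₂ = 9.501.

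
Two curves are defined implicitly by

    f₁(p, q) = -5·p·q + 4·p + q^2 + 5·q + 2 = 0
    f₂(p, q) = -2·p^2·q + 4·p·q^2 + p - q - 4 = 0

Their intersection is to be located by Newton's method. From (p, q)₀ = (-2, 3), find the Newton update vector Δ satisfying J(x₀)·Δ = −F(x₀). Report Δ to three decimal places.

(-0.812, -2.711)

At (-2, 3): F = (48.000, -105.000).
Jacobian J = [[-5·q + 4, -5·p + 2·q + 5], [-4·p·q + 4·q^2 + 1, -2·p^2 + 8·p·q - 1]].
At the point, J = [[-11.000, 21.000], [61.000, -57.000]] (det J = -654.000).
Solving J·Δ = −F gives Δ = (-0.812, -2.711).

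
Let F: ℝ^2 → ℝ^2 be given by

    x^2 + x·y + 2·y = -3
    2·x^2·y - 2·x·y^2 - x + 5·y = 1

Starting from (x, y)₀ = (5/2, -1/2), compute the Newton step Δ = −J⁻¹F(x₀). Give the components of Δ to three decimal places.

At (5/2, -1/2): F = (7.000, -13.500).
Jacobian J = [[2·x + y, x + 2], [4·x·y - 2·y^2 - 1, 2·x^2 - 4·x·y + 5]].
At the point, J = [[4.500, 4.500], [-6.500, 22.500]] (det J = 130.500).
Solving J·Δ = −F gives Δ = (-1.672, 0.117).

(-1.672, 0.117)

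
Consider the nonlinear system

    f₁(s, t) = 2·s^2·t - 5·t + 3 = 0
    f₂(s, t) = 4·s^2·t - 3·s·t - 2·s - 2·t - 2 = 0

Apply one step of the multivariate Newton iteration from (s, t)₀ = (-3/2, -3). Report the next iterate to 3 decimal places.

(-1.653, 0.486)

At (-3/2, -3): F = (4.500, -33.500).
Jacobian J = [[4·s·t, 2·s^2 - 5], [8·s·t - 3·t - 2, 4·s^2 - 3·s - 2]].
At the point, J = [[18.000, -0.500], [43.000, 11.500]] (det J = 228.500).
Solving J·Δ = −F gives Δ = (-0.153, 3.486).
Then the next iterate is (s, t)₁ = (-1.653, 0.486).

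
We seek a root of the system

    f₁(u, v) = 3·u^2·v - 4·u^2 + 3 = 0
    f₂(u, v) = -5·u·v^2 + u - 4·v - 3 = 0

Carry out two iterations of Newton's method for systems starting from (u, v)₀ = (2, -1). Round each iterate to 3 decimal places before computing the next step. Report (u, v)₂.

At (2, -1): F = (-25.000, -7.000).
Jacobian J = [[6·u·v - 8·u, 3·u^2], [-5·v^2 + 1, -10·u·v - 4]].
At the point, J = [[-28.000, 12.000], [-4.000, 16.000]] (det J = -400.000).
Solving J·Δ = −F gives Δ = (-0.790, 0.240).
Then the next iterate is (u, v)₁ = (1.210, -0.760).
Round to (1.210, -0.760) and repeat: F = (-6.19455, -2.24448), J = [[-15.19760, 4.39230], [-1.888, 5.196]].
Δ = (-0.316, 0.317), so (u, v)₂ = (0.894, -0.443).

(0.894, -0.443)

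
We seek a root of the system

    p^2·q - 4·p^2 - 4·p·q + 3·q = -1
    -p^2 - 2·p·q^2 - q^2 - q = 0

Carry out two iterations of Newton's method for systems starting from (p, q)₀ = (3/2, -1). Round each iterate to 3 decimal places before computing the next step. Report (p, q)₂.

(0.420, -0.640)

At (3/2, -1): F = (-7.250, -5.250).
Jacobian J = [[2·p·q - 8·p - 4·q, p^2 - 4·p + 3], [-2·p - 2·q^2, -4·p·q - 2·q - 1]].
At the point, J = [[-11.000, -0.750], [-5.000, 7.000]] (det J = -80.750).
Solving J·Δ = −F gives Δ = (-0.677, 0.266).
Then the next iterate is (p, q)₁ = (0.823, -0.734).
Round to (0.823, -0.734) and repeat: F = (-1.99215, -1.36888), J = [[-4.85616, 0.38533], [-2.72351, 2.88433]].
Δ = (-0.403, 0.094), so (p, q)₂ = (0.420, -0.640).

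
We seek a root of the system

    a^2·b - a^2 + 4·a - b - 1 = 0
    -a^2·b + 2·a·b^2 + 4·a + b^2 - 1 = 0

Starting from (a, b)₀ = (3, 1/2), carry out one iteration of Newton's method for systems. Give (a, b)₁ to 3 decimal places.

(-2.571, 0.446)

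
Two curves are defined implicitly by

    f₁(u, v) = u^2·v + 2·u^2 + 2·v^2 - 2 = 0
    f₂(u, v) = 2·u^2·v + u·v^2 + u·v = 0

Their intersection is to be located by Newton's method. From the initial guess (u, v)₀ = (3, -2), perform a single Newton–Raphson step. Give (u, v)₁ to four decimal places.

(-0.8182, -8.0000)

At (3, -2): F = (6.0000, -30.0000).
Jacobian J = [[2·u·v + 4·u, u^2 + 4·v], [4·u·v + v^2 + v, 2·u^2 + 2·u·v + u]].
At the point, J = [[0.0000, 1.0000], [-22.0000, 9.0000]] (det J = 22.0000).
Solving J·Δ = −F gives Δ = (-3.8182, -6.0000).
Then the next iterate is (u, v)₁ = (-0.8182, -8.0000).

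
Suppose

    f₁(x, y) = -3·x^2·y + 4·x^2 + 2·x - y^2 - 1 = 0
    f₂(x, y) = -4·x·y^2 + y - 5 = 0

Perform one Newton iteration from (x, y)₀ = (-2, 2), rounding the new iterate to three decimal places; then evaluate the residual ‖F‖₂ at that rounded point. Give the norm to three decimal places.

8.034

At (-2, 2): F = (-17.000, 29.000).
Jacobian J = [[-6·x·y + 8·x + 2, -3·x^2 - 2·y], [-4·y^2, -8·x·y + 1]].
At the point, J = [[10.000, -16.000], [-16.000, 33.000]] (det J = 74.000).
Solving J·Δ = −F gives Δ = (1.311, -0.243).
Then the next iterate is (x, y)₁ = (-0.689, 1.757).
Re-evaluating at (-0.689, 1.757): F = (-6.06842, 5.26491), so ‖F‖₂ = 8.034.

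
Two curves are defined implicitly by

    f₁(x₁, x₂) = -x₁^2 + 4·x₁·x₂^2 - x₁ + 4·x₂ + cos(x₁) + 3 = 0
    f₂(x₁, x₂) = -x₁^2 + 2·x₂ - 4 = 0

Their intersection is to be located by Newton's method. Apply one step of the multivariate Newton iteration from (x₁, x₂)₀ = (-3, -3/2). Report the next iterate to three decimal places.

At (-3, -3/2): F = (-36.98999, -16.000).
Jacobian J = [[-2·x₁ + 4·x₂^2 - sin(x₁) - 1, 8·x₁·x₂ + 4], [-2·x₁, 2]].
At the point, J = [[14.14112, 40.000], [6.000, 2.000]] (det J = -211.71776).
Solving J·Δ = −F gives Δ = (2.673, -0.020).
Then the next iterate is (x₁, x₂)₁ = (-0.327, -1.520).

(-0.327, -1.520)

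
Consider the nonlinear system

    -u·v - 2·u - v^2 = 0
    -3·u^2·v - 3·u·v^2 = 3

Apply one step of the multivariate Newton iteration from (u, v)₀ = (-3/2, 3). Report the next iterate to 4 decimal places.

(-1.0333, 2.1481)

At (-3/2, 3): F = (-1.5000, 17.2500).
Jacobian J = [[-v - 2, -u - 2·v], [-6·u·v - 3·v^2, -3·u^2 - 6·u·v]].
At the point, J = [[-5.0000, -4.5000], [0.0000, 20.2500]] (det J = -101.2500).
Solving J·Δ = −F gives Δ = (0.4667, -0.8519).
Then the next iterate is (u, v)₁ = (-1.0333, 2.1481).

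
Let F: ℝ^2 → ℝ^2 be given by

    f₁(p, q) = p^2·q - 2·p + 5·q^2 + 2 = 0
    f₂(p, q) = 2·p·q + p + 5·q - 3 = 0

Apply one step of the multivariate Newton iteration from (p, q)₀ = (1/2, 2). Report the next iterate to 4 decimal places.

At (1/2, 2): F = (21.5000, 9.5000).
Jacobian J = [[2·p·q - 2, p^2 + 10·q], [2·q + 1, 2·p + 5]].
At the point, J = [[0.0000, 20.2500], [5.0000, 6.0000]] (det J = -101.2500).
Solving J·Δ = −F gives Δ = (-0.6259, -1.0617).
Then the next iterate is (p, q)₁ = (-0.1259, 0.9383).

(-0.1259, 0.9383)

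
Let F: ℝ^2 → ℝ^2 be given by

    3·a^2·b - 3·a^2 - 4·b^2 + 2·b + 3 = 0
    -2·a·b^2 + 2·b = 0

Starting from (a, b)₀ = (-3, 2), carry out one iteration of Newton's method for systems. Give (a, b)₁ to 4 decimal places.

(-2.7143, 1.0110)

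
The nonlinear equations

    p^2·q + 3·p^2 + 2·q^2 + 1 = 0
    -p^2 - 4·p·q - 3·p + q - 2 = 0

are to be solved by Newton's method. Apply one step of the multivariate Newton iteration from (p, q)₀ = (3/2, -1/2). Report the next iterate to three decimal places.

(0.567, -1.003)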